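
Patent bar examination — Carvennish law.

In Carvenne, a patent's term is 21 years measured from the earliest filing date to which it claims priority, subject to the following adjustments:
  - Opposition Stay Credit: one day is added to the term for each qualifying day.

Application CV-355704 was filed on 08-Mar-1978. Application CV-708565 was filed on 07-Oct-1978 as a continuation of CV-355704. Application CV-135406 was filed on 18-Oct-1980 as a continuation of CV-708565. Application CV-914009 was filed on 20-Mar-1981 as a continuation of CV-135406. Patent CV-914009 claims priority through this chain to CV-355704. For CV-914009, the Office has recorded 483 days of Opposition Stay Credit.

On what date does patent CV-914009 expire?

2000-07-03

Earliest priority filing: 8 March 1978.
Base term: 8 March 1978 + 21 years → 8 March 1999.
Opposition Stay Credit: +483 days → 3 July 2000.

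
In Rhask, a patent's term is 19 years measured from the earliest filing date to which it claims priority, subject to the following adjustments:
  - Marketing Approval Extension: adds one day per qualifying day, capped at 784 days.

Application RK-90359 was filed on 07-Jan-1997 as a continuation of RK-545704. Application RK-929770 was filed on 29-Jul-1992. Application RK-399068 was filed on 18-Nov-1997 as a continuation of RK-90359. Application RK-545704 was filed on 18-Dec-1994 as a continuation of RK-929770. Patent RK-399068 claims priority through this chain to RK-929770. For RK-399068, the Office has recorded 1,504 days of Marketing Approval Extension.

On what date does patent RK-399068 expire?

Earliest priority filing: 29 July 1992.
Base term: 29 July 1992 + 19 years → 29 July 2011.
Marketing Approval Extension: 1504 days claimed exceeds the 784-day cap, so +784 days → 20 September 2013.

September 20, 2013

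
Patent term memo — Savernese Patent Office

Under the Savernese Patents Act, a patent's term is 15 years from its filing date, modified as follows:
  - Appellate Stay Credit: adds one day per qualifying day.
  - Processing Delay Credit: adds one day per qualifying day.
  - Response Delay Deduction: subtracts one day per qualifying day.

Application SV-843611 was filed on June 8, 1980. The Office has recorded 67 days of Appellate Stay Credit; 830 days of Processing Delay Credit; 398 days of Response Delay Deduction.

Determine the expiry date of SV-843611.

Base term: filing date + 15 years → 8 June 1995.
Appellate Stay Credit: +67 days → 14 August 1995.
Processing Delay Credit: +830 days → 21 November 1997.
Response Delay Deduction: −398 days → 19 October 1996.

1996-10-19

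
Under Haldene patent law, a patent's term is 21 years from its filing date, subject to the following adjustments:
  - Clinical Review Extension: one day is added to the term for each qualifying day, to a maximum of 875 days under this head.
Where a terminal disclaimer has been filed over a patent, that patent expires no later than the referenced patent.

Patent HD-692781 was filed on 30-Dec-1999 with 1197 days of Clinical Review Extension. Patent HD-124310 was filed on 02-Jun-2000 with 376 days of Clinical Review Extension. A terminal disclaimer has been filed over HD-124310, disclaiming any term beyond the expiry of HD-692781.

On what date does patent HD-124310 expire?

June 13, 2022

Natural term of HD-124310:
  Base: filing + 21 years → 2 June 2021.
  Clinical Review Extension: 376 days (within the 875-day cap) → +376 days → 13 June 2022.
Expiry of referenced patent HD-692781:
  Base: filing + 21 years → 30 December 2020.
  Clinical Review Extension: 1197 days claimed exceeds the 875-day cap, so +875 days → 24 May 2023.
Terminal disclaimer: HD-124310 expires on the earlier of 13 June 2022 and 24 May 2023.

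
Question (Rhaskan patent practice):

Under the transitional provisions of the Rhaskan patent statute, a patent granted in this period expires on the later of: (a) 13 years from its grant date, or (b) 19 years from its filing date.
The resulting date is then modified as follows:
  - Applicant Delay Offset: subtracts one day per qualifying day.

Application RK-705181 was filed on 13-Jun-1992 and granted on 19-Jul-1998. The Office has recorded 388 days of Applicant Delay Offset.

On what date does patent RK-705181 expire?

(a) grant + 13 years → 19 July 2011.
(b) filing + 19 years → 13 June 2011.
Later of the two: 19 July 2011.
Applicant Delay Offset: −388 days → 26 June 2010.

2010-06-26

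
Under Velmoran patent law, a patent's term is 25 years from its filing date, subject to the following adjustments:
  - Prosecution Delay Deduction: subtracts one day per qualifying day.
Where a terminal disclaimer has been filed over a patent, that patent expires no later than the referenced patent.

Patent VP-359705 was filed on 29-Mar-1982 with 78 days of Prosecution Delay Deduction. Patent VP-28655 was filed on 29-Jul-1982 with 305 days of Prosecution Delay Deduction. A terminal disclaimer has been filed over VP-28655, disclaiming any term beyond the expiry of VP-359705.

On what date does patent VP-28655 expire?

September 27, 2006

Natural term of VP-28655:
  Base: filing + 25 years → 29 July 2007.
  Prosecution Delay Deduction: −305 days → 27 September 2006.
Expiry of referenced patent VP-359705:
  Base: filing + 25 years → 29 March 2007.
  Prosecution Delay Deduction: −78 days → 10 January 2007.
Terminal disclaimer: VP-28655 expires on the earlier of 27 September 2006 and 10 January 2007.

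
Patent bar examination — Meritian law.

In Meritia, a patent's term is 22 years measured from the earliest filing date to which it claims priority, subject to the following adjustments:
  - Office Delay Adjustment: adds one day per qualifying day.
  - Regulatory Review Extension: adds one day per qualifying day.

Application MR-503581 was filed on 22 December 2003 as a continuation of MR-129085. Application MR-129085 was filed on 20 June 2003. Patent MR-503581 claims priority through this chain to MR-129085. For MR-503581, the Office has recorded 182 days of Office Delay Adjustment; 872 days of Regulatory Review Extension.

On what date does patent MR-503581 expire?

Earliest priority filing: 20 June 2003.
Base term: 20 June 2003 + 22 years → 20 June 2025.
Office Delay Adjustment: +182 days → 19 December 2025.
Regulatory Review Extension: +872 days → 9 May 2028.

2028-05-09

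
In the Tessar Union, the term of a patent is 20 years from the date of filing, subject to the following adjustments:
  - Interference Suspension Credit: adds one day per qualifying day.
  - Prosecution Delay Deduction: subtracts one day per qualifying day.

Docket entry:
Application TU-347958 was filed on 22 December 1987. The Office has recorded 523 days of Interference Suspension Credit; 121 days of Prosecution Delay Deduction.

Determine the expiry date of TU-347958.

Base term: filing date + 20 years → 22 December 2007.
Interference Suspension Credit: +523 days → 28 May 2009.
Prosecution Delay Deduction: −121 days → 27 January 2009.

January 27, 2009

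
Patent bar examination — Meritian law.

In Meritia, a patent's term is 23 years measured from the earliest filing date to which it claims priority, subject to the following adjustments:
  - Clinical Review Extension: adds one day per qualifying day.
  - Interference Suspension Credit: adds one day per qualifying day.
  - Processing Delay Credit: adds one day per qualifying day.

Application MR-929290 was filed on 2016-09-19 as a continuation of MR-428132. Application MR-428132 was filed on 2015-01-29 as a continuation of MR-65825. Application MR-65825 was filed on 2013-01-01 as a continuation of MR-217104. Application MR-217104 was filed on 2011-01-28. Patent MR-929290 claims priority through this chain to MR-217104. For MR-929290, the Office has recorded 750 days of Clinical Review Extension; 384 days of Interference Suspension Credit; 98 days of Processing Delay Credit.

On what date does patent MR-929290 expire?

Earliest priority filing: 28 January 2011.
Base term: 28 January 2011 + 23 years → 28 January 2034.
Clinical Review Extension: +750 days → 17 February 2036.
Interference Suspension Credit: +384 days → 7 March 2037.
Processing Delay Credit: +98 days → 13 June 2037.

June 13, 2037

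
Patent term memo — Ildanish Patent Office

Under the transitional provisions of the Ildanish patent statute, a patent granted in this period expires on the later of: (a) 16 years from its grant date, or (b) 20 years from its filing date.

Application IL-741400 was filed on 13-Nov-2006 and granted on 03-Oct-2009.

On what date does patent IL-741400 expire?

2026-11-13

(a) grant + 16 years → 3 October 2025.
(b) filing + 20 years → 13 November 2026.
Later of the two: 13 November 2026.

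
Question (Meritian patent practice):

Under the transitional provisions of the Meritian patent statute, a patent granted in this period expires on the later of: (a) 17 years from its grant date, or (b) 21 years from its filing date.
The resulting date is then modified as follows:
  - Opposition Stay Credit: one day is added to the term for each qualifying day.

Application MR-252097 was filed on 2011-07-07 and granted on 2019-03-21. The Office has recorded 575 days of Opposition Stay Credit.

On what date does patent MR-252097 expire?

(a) grant + 17 years → 21 March 2036.
(b) filing + 21 years → 7 July 2032.
Later of the two: 21 March 2036.
Opposition Stay Credit: +575 days → 17 October 2037.

October 17, 2037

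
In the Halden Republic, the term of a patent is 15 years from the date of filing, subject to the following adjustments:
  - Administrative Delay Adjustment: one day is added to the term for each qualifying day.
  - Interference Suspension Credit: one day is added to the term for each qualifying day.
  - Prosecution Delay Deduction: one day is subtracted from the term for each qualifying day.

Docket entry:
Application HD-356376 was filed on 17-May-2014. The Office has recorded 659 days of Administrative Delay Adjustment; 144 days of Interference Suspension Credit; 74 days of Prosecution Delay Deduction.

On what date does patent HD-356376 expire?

May 16, 2031

Base term: filing date + 15 years → 17 May 2029.
Administrative Delay Adjustment: +659 days → 7 March 2031.
Interference Suspension Credit: +144 days → 29 July 2031.
Prosecution Delay Deduction: −74 days → 16 May 2031.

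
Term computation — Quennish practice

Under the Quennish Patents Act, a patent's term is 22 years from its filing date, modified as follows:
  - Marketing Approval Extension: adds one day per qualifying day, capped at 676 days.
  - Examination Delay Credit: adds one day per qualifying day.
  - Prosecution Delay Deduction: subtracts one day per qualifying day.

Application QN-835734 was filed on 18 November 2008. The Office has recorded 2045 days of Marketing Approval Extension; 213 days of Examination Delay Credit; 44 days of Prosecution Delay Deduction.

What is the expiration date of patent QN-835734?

2033-03-12

Base term: filing date + 22 years → 18 November 2030.
Marketing Approval Extension: 2045 days claimed exceeds the 676-day cap, so +676 days → 24 September 2032.
Examination Delay Credit: +213 days → 25 April 2033.
Prosecution Delay Deduction: −44 days → 12 March 2033.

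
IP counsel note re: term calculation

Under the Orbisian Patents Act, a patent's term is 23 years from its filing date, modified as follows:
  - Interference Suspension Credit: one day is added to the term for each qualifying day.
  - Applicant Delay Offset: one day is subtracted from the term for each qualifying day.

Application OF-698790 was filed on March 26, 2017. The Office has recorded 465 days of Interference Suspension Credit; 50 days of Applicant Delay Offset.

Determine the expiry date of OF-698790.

May 15, 2041

Base term: filing date + 23 years → 26 March 2040.
Interference Suspension Credit: +465 days → 4 July 2041.
Applicant Delay Offset: −50 days → 15 May 2041.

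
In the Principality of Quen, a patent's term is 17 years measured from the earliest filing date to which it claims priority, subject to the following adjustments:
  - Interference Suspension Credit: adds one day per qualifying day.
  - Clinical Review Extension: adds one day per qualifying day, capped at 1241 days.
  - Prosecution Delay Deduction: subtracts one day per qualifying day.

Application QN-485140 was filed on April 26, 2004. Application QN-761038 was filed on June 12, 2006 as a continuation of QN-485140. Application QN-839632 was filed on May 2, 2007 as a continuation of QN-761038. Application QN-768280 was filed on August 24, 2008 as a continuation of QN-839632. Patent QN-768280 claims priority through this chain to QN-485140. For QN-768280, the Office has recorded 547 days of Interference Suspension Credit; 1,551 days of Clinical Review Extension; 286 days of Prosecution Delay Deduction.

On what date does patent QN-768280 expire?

Earliest priority filing: 26 April 2004.
Base term: 26 April 2004 + 17 years → 26 April 2021.
Interference Suspension Credit: +547 days → 25 October 2022.
Clinical Review Extension: 1551 days claimed exceeds the 1241-day cap, so +1241 days → 19 March 2026.
Prosecution Delay Deduction: −286 days → 6 June 2025.

2025-06-06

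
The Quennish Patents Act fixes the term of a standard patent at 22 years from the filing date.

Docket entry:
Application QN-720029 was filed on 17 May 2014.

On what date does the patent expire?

Filing date + 22 years → 17 May 2036.

May 17, 2036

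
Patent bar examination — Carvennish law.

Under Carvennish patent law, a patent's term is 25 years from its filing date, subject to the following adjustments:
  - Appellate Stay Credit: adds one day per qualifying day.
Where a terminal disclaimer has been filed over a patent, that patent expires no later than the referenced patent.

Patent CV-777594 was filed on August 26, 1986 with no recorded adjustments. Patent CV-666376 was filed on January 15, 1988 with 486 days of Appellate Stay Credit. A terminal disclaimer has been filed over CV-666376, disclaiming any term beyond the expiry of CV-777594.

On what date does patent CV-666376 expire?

Natural term of CV-666376:
  Base: filing + 25 years → 15 January 2013.
  Appellate Stay Credit: +486 days → 16 May 2014.
Expiry of referenced patent CV-777594:
  Base: filing + 25 years → 26 August 2011.
Terminal disclaimer: CV-666376 expires on the earlier of 16 May 2014 and 26 August 2011.

2011-08-26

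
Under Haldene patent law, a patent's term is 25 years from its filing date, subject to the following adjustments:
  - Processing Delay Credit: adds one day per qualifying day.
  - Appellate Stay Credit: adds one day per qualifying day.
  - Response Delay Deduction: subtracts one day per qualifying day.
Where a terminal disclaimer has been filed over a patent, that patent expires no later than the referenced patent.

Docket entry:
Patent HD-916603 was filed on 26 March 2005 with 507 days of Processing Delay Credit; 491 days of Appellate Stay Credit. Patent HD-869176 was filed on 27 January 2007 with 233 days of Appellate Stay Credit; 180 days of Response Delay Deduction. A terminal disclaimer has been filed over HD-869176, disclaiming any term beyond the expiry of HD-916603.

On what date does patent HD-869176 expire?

Natural term of HD-869176:
  Base: filing + 25 years → 27 January 2032.
  Appellate Stay Credit: +233 days → 16 September 2032.
  Response Delay Deduction: −180 days → 20 March 2032.
Expiry of referenced patent HD-916603:
  Base: filing + 25 years → 26 March 2030.
  Processing Delay Credit: +507 days → 15 August 2031.
  Appellate Stay Credit: +491 days → 18 December 2032.
Terminal disclaimer: HD-869176 expires on the earlier of 20 March 2032 and 18 December 2032.

March 20, 2032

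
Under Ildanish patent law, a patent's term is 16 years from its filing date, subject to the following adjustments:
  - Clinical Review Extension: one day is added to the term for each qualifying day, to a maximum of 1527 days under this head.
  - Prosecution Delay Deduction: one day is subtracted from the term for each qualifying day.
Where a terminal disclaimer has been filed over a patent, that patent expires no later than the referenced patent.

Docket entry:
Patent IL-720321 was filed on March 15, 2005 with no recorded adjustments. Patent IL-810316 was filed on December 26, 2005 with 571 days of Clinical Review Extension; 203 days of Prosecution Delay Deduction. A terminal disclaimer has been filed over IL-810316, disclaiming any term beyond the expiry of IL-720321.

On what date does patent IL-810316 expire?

March 15, 2021

Natural term of IL-810316:
  Base: filing + 16 years → 26 December 2021.
  Clinical Review Extension: 571 days (within the 1527-day cap) → +571 days → 20 July 2023.
  Prosecution Delay Deduction: −203 days → 29 December 2022.
Expiry of referenced patent IL-720321:
  Base: filing + 16 years → 15 March 2021.
Terminal disclaimer: IL-810316 expires on the earlier of 29 December 2022 and 15 March 2021.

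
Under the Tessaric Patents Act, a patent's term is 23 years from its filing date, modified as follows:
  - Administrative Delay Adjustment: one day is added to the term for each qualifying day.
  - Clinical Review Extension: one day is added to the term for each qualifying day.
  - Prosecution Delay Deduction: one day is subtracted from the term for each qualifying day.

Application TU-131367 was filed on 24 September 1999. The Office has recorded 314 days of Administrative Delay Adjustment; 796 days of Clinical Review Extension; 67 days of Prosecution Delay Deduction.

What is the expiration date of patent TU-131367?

August 2, 2025

Base term: filing date + 23 years → 24 September 2022.
Administrative Delay Adjustment: +314 days → 4 August 2023.
Clinical Review Extension: +796 days → 8 October 2025.
Prosecution Delay Deduction: −67 days → 2 August 2025.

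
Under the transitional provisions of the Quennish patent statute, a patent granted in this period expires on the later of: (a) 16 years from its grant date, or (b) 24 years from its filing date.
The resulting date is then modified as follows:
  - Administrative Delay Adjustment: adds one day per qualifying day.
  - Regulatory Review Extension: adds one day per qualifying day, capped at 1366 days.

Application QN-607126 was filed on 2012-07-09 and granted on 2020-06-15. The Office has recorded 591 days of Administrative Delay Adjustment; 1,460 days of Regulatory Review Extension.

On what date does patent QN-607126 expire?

(a) grant + 16 years → 15 June 2036.
(b) filing + 24 years → 9 July 2036.
Later of the two: 9 July 2036.
Administrative Delay Adjustment: +591 days → 20 February 2038.
Regulatory Review Extension: 1460 days claimed exceeds the 1366-day cap, so +1366 days → 17 November 2041.

2041-11-17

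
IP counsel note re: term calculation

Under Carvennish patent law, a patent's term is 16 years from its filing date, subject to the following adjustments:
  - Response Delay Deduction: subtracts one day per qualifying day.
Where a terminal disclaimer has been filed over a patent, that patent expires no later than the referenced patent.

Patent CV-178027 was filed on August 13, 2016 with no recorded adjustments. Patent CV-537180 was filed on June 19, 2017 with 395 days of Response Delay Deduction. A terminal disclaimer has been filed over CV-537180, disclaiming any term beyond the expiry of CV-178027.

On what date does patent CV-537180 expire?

May 20, 2032

Natural term of CV-537180:
  Base: filing + 16 years → 19 June 2033.
  Response Delay Deduction: −395 days → 20 May 2032.
Expiry of referenced patent CV-178027:
  Base: filing + 16 years → 13 August 2032.
Terminal disclaimer: CV-537180 expires on the earlier of 20 May 2032 and 13 August 2032.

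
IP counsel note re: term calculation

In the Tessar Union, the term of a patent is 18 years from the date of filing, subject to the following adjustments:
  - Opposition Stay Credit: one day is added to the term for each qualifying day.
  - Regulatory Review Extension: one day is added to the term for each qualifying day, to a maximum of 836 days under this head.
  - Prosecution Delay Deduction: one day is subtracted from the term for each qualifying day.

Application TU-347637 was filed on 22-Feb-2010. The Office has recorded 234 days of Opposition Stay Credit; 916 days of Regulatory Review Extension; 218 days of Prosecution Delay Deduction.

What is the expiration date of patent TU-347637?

2030-06-23

Base term: filing date + 18 years → 22 February 2028.
Opposition Stay Credit: +234 days → 13 October 2028.
Regulatory Review Extension: 916 days claimed exceeds the 836-day cap, so +836 days → 27 January 2031.
Prosecution Delay Deduction: −218 days → 23 June 2030.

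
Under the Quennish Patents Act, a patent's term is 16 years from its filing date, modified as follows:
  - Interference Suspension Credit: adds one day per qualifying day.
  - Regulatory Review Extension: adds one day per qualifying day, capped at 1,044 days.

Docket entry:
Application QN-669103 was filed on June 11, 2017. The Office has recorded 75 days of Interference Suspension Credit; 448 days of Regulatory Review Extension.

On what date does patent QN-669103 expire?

November 16, 2034

Base term: filing date + 16 years → 11 June 2033.
Interference Suspension Credit: +75 days → 25 August 2033.
Regulatory Review Extension: 448 days (within the 1044-day cap) → +448 days → 16 November 2034.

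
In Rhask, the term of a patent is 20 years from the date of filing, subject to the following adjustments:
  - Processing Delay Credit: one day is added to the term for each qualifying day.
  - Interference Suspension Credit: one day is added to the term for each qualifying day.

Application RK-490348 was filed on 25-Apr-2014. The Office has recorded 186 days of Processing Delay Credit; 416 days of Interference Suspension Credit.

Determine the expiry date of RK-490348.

Base term: filing date + 20 years → 25 April 2034.
Processing Delay Credit: +186 days → 28 October 2034.
Interference Suspension Credit: +416 days → 18 December 2035.

December 18, 2035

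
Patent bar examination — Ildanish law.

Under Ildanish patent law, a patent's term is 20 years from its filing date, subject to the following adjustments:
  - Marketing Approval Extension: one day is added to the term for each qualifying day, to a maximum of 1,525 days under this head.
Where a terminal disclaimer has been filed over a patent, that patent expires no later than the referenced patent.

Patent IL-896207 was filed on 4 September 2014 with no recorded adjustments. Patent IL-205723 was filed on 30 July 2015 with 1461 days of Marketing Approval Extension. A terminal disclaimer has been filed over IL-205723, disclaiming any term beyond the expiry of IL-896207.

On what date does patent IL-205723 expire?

Natural term of IL-205723:
  Base: filing + 20 years → 30 July 2035.
  Marketing Approval Extension: 1461 days (within the 1525-day cap) → +1461 days → 30 July 2039.
Expiry of referenced patent IL-896207:
  Base: filing + 20 years → 4 September 2034.
Terminal disclaimer: IL-205723 expires on the earlier of 30 July 2039 and 4 September 2034.

2034-09-04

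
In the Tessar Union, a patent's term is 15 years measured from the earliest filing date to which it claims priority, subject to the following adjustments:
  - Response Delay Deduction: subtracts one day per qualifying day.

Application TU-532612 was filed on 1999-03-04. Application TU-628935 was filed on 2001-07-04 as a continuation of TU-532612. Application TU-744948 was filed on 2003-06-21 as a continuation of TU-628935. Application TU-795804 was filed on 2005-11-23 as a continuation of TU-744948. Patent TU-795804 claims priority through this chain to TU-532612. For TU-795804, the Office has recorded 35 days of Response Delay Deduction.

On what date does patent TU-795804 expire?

January 28, 2014

Earliest priority filing: 4 March 1999.
Base term: 4 March 1999 + 15 years → 4 March 2014.
Response Delay Deduction: −35 days → 28 January 2014.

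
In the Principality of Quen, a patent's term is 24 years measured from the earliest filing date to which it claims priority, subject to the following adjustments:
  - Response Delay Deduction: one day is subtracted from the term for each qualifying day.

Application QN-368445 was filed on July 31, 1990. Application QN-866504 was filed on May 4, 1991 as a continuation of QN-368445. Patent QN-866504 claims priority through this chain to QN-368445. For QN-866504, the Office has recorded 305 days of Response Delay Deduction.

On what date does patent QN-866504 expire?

September 29, 2013

Earliest priority filing: 31 July 1990.
Base term: 31 July 1990 + 24 years → 31 July 2014.
Response Delay Deduction: −305 days → 29 September 2013.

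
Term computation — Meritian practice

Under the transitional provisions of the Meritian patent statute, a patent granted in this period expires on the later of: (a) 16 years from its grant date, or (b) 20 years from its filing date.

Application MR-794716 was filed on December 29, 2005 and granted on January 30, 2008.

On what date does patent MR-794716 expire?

(a) grant + 16 years → 30 January 2024.
(b) filing + 20 years → 29 December 2025.
Later of the two: 29 December 2025.

2025-12-29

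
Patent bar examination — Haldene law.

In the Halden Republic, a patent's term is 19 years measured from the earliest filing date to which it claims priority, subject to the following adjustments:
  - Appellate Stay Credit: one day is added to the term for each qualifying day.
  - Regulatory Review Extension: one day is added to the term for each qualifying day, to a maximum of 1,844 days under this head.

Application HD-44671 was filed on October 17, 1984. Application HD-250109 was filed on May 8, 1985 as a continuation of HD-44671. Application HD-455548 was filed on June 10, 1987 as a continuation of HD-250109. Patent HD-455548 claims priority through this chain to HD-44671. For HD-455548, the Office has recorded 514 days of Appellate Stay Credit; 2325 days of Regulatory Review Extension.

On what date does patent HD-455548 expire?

Earliest priority filing: 17 October 1984.
Base term: 17 October 1984 + 19 years → 17 October 2003.
Appellate Stay Credit: +514 days → 14 March 2005.
Regulatory Review Extension: 2325 days claimed exceeds the 1844-day cap, so +1844 days → 1 April 2010.

2010-04-01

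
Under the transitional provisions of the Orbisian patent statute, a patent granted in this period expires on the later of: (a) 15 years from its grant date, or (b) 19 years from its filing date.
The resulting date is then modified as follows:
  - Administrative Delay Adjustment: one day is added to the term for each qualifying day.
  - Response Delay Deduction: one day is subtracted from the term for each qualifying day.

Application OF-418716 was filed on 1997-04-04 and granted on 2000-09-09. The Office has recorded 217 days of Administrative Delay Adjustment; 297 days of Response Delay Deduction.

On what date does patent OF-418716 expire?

(a) grant + 15 years → 9 September 2015.
(b) filing + 19 years → 4 April 2016.
Later of the two: 4 April 2016.
Administrative Delay Adjustment: +217 days → 7 November 2016.
Response Delay Deduction: −297 days → 15 January 2016.

2016-01-15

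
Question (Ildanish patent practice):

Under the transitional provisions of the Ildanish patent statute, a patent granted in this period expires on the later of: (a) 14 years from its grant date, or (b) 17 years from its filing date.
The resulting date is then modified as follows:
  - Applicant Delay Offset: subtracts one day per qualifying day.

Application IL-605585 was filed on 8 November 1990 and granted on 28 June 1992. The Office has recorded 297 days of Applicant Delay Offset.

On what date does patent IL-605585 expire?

2007-01-15

(a) grant + 14 years → 28 June 2006.
(b) filing + 17 years → 8 November 2007.
Later of the two: 8 November 2007.
Applicant Delay Offset: −297 days → 15 January 2007.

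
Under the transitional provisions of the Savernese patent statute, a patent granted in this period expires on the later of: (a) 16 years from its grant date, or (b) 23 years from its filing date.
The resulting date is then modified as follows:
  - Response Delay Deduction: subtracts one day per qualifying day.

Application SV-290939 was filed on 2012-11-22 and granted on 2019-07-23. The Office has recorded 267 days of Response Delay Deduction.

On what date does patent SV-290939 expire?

(a) grant + 16 years → 23 July 2035.
(b) filing + 23 years → 22 November 2035.
Later of the two: 22 November 2035.
Response Delay Deduction: −267 days → 28 February 2035.

February 28, 2035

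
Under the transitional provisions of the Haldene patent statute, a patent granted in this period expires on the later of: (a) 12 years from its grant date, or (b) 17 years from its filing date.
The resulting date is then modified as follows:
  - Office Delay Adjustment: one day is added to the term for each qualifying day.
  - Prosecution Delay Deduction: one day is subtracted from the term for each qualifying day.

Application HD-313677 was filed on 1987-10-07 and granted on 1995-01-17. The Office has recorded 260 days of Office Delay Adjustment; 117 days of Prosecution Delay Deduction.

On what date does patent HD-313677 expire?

2007-06-09

(a) grant + 12 years → 17 January 2007.
(b) filing + 17 years → 7 October 2004.
Later of the two: 17 January 2007.
Office Delay Adjustment: +260 days → 4 October 2007.
Prosecution Delay Deduction: −117 days → 9 June 2007.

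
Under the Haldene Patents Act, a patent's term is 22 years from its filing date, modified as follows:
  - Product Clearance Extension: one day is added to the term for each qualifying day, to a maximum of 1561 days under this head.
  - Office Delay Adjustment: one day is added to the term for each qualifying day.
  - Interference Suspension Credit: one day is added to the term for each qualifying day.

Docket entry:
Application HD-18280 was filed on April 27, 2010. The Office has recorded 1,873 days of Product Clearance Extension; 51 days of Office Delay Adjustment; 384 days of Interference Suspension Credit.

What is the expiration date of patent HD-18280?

October 14, 2037

Base term: filing date + 22 years → 27 April 2032.
Product Clearance Extension: 1873 days claimed exceeds the 1561-day cap, so +1561 days → 5 August 2036.
Office Delay Adjustment: +51 days → 25 September 2036.
Interference Suspension Credit: +384 days → 14 October 2037.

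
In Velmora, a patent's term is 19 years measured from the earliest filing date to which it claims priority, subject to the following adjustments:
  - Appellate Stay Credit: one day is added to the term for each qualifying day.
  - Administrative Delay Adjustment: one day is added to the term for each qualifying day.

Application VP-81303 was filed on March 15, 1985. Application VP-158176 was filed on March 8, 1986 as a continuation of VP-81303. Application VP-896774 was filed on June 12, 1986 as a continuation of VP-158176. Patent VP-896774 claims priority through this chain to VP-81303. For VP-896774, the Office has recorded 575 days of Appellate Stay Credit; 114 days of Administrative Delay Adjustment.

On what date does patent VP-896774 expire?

February 2, 2006

Earliest priority filing: 15 March 1985.
Base term: 15 March 1985 + 19 years → 15 March 2004.
Appellate Stay Credit: +575 days → 11 October 2005.
Administrative Delay Adjustment: +114 days → 2 February 2006.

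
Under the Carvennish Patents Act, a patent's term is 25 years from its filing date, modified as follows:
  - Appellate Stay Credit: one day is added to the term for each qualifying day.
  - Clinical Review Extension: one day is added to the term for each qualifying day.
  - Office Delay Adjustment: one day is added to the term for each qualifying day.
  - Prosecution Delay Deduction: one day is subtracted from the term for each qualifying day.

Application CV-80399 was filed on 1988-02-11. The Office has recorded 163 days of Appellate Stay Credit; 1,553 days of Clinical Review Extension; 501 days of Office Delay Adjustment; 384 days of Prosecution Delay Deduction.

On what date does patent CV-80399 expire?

Base term: filing date + 25 years → 11 February 2013.
Appellate Stay Credit: +163 days → 24 July 2013.
Clinical Review Extension: +1553 days → 24 October 2017.
Office Delay Adjustment: +501 days → 9 March 2019.
Prosecution Delay Deduction: −384 days → 18 February 2018.

February 18, 2018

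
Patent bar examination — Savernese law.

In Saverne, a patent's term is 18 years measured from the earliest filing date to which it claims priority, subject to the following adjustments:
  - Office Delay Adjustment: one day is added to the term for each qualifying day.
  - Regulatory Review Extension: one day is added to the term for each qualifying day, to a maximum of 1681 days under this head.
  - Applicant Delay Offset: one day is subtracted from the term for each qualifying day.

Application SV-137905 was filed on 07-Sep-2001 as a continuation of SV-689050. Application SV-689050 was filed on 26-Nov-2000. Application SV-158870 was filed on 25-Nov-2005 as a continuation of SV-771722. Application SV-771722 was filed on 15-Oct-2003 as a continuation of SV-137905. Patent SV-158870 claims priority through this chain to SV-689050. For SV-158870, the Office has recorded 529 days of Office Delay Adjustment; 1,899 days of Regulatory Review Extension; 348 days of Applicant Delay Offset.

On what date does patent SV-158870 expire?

Earliest priority filing: 26 November 2000.
Base term: 26 November 2000 + 18 years → 26 November 2018.
Office Delay Adjustment: +529 days → 8 May 2020.
Regulatory Review Extension: 1899 days claimed exceeds the 1681-day cap, so +1681 days → 14 December 2024.
Applicant Delay Offset: −348 days → 1 January 2024.

2024-01-01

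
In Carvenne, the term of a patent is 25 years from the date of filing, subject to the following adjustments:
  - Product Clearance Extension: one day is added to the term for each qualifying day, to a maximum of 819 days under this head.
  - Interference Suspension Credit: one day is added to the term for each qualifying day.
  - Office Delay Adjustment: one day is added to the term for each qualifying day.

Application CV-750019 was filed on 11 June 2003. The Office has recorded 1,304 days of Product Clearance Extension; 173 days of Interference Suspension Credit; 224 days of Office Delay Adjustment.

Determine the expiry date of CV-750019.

Base term: filing date + 25 years → 11 June 2028.
Product Clearance Extension: 1304 days claimed exceeds the 819-day cap, so +819 days → 8 September 2030.
Interference Suspension Credit: +173 days → 28 February 2031.
Office Delay Adjustment: +224 days → 10 October 2031.

October 10, 2031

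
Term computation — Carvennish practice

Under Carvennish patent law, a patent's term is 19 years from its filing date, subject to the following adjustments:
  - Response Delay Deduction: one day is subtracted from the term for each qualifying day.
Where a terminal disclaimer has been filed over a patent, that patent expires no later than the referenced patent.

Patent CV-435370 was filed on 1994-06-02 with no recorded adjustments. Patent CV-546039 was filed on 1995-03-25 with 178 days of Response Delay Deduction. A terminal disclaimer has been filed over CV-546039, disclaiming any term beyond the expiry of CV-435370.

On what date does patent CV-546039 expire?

Natural term of CV-546039:
  Base: filing + 19 years → 25 March 2014.
  Response Delay Deduction: −178 days → 28 September 2013.
Expiry of referenced patent CV-435370:
  Base: filing + 19 years → 2 June 2013.
Terminal disclaimer: CV-546039 expires on the earlier of 28 September 2013 and 2 June 2013.

2013-06-02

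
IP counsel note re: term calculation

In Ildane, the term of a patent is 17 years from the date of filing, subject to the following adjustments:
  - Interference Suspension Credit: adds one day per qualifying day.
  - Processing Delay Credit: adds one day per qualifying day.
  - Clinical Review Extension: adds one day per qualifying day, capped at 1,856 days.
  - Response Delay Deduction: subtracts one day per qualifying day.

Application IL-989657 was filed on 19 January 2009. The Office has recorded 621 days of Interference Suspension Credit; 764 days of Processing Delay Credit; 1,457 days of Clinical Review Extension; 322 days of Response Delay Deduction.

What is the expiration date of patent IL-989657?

Base term: filing date + 17 years → 19 January 2026.
Interference Suspension Credit: +621 days → 2 October 2027.
Processing Delay Credit: +764 days → 4 November 2029.
Clinical Review Extension: 1457 days (within the 1856-day cap) → +1457 days → 31 October 2033.
Response Delay Deduction: −322 days → 13 December 2032.

December 13, 2032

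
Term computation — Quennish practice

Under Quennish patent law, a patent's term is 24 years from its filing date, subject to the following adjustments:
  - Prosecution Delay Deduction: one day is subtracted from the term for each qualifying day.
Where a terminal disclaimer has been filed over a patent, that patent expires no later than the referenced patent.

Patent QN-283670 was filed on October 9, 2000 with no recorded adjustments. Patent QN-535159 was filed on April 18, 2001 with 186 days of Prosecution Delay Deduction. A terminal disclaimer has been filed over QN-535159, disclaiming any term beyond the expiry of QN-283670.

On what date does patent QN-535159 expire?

2024-10-09

Natural term of QN-535159:
  Base: filing + 24 years → 18 April 2025.
  Prosecution Delay Deduction: −186 days → 14 October 2024.
Expiry of referenced patent QN-283670:
  Base: filing + 24 years → 9 October 2024.
Terminal disclaimer: QN-535159 expires on the earlier of 14 October 2024 and 9 October 2024.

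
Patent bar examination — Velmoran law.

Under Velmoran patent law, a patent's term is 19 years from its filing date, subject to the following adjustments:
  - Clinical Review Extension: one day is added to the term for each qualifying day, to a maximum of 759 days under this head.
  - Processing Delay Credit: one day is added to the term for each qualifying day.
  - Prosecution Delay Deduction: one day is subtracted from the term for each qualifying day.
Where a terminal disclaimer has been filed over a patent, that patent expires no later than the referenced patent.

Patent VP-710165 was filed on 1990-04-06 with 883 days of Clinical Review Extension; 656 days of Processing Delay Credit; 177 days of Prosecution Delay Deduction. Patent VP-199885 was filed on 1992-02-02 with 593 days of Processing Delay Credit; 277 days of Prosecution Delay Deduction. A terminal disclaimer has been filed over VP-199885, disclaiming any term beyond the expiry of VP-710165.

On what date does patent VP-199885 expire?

December 15, 2011

Natural term of VP-199885:
  Base: filing + 19 years → 2 February 2011.
  Processing Delay Credit: +593 days → 17 September 2012.
  Prosecution Delay Deduction: −277 days → 15 December 2011.
Expiry of referenced patent VP-710165:
  Base: filing + 19 years → 6 April 2009.
  Clinical Review Extension: 883 days claimed exceeds the 759-day cap, so +759 days → 5 May 2011.
  Processing Delay Credit: +656 days → 19 February 2013.
  Prosecution Delay Deduction: −177 days → 26 August 2012.
Terminal disclaimer: VP-199885 expires on the earlier of 15 December 2011 and 26 August 2012.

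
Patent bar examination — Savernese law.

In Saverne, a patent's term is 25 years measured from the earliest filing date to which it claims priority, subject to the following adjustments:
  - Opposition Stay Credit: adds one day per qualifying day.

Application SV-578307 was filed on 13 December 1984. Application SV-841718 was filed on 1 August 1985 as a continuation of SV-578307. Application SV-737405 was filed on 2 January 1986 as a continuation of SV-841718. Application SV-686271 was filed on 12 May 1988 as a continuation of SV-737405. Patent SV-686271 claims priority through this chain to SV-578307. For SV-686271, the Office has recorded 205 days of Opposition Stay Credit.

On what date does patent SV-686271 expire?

2010-07-06

Earliest priority filing: 13 December 1984.
Base term: 13 December 1984 + 25 years → 13 December 2009.
Opposition Stay Credit: +205 days → 6 July 2010.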